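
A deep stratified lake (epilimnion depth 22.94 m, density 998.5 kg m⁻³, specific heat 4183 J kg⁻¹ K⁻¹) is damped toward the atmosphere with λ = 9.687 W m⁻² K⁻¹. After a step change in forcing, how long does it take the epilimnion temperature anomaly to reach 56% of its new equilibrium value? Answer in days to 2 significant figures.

Areal heat capacity C = ρ c_p D = 998.5 × 4183 × 22.94 = 9.58×10^7 J m⁻² K⁻¹.
τ = C / λ = 9.58×10^7 / 9.687 = 9.89×10^6 s.
Fraction reached: 1 − e^(−t/τ) = 0.56 ⇒ t = −τ ln(1 − 0.56) = τ × 0.821.
t = 8.12×10^6 s = 94.0 days.

94 days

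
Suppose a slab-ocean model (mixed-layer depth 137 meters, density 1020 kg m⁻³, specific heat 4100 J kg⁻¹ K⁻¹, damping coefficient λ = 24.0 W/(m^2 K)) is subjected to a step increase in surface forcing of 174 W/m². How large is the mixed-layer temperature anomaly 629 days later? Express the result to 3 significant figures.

6.51 K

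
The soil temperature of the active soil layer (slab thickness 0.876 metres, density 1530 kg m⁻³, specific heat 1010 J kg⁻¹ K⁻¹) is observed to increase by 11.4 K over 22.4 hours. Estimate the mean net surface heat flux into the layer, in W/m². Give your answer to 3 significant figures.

191

Areal heat capacity C = ρ c_p D = 1530 × 1010 × 0.876 = 1.35×10^6 J/(m²·K).
Required heat per unit area: Q = C ΔT = 1.35×10^6 × 11.4 = 1.54×10^7 J/m².
Flux F = Q / Δt = 1.54×10^7 / 80600 s = 191 W/m².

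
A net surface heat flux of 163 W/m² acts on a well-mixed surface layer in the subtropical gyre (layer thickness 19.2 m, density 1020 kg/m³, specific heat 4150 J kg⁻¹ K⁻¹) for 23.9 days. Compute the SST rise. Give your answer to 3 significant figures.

Areal heat capacity C = ρ c_p D = 1020 × 4150 × 19.2 = 8.13×10^7 J/(m²·K).
Net heat input Q = F Δt = 163 × (23.9 days × 86400 s/day) = 3.37×10^8 J/m².
ΔT = Q / C = 3.37×10^8 / 8.13×10^7 = 4.14 K.

4.14 K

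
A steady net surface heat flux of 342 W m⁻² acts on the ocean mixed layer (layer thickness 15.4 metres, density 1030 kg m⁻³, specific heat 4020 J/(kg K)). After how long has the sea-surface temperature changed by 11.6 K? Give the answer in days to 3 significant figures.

25.0 days

Areal heat capacity C = ρ c_p D = 1030 × 4020 × 15.4 = 6.38×10^7 J m⁻² K⁻¹.
Time required: Δt = C ΔT / F = 6.38×10^7 × 11.6 / 342 = 2.16×10^6 s.
In days: 2.16×10^6 s / (86400 s/day) = 25.0 days.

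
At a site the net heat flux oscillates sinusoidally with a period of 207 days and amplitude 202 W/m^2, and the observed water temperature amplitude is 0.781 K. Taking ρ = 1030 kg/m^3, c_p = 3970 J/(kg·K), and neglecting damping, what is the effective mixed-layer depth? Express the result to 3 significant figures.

180 m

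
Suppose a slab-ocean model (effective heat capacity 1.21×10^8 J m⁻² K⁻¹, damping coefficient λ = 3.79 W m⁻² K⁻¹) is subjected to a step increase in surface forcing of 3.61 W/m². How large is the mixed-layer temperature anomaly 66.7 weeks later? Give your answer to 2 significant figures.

0.68 K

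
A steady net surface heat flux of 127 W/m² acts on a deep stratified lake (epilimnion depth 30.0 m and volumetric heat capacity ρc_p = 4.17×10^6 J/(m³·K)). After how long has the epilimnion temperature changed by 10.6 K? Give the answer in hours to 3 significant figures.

2900 hours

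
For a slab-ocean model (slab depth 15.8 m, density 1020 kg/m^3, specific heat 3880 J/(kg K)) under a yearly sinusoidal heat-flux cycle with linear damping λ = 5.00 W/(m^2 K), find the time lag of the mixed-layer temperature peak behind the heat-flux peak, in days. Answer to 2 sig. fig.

Areal heat capacity C = ρ c_p D = 1020 × 3880 × 15.8 = 6.25×10^7 J/(m²·K).
ω = 2π / 3.15×10^7 s = 1.99×10^-7 s⁻¹.
Phase lag φ = arctan(Cω/λ) = arctan(12.5/5.00) = 1.19 rad.
Time lag = φ / ω = 1.19 / 1.99×10^-7 = 5.97×10^6 s = 69.1 days.

69 days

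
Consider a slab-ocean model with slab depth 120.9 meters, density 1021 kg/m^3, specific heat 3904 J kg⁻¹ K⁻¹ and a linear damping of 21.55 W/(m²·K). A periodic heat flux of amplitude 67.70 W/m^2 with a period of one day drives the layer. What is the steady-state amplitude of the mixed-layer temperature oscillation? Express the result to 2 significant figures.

0.0019 K

Areal heat capacity C = ρ c_p D = 1021 × 3904 × 120.9 = 4.82×10^8 J/(m²·K).
Angular frequency ω = 2π / T = 2π / 86400 s = 7.27×10^-5 s⁻¹.
√((Cω)² + λ²) = √((35000)² + 21.55²) = 35000 W/(m²·K).
Amplitude A = F₀ / √((Cω)²+λ²) = 67.70 / 35000 = 0.00193 K.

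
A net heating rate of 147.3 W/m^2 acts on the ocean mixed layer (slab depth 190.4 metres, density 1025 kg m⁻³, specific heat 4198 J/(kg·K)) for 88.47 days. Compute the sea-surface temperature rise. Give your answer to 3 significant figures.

1.37 K

Areal heat capacity C = ρ c_p D = 1025 × 4198 × 190.4 = 8.19×10^8 J m⁻² K⁻¹.
Net heat input Q = F Δt = 147.3 × (88.47 days × 86400 s/day) = 1.13×10^9 J/m².
ΔT = Q / C = 1.13×10^9 / 8.19×10^8 = 1.37 K.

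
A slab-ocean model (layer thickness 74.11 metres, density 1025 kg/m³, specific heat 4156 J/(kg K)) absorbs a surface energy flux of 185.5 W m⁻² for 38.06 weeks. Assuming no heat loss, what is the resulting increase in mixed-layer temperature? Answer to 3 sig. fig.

13.5 K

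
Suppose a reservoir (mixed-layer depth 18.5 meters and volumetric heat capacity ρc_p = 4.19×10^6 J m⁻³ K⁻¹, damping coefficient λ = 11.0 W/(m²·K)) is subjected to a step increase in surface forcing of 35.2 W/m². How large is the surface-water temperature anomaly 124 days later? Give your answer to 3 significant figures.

2.50 K

Areal heat capacity C = ρc_p × D = 4.19×10^6 × 18.5 = 7.75×10^7 J/(m^2 K).
τ = C / λ = 7.75×10^7 / 11.0 = 7.05×10^6 s.
Equilibrium anomaly ΔT_eq = F / λ = 35.2 / 11.0 = 3.20 K.
t = 124 days = 1.07×10^7 s, so t/τ = 1.52.
ΔT(t) = ΔT_eq (1 − e^(−t/τ)) = 3.20 × (1 − e^−1.52) = 2.50 K.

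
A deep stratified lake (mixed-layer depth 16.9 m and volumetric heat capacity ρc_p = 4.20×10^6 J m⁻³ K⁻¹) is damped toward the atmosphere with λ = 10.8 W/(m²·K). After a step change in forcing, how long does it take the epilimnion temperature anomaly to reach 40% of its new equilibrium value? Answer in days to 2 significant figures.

39 days

Areal heat capacity C = ρc_p × D = 4.20×10^6 × 16.9 = 7.10×10^7 J/(m²·K).
τ = C / λ = 7.10×10^7 / 10.8 = 6.57×10^6 s.
Fraction reached: 1 − e^(−t/τ) = 0.40 ⇒ t = −τ ln(1 − 0.40) = τ × 0.511.
t = 3.36×10^6 s = 38.9 days.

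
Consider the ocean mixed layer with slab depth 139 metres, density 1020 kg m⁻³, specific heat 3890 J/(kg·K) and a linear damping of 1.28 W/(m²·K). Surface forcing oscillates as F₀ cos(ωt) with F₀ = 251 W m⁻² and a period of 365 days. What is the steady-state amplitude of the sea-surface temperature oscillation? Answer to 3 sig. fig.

Areal heat capacity C = ρ c_p D = 1020 × 3890 × 139 = 5.52×10^8 J/(m²·K).
Angular frequency ω = 2π / T = 2π / 3.15×10^7 s = 1.99×10^-7 s⁻¹.
√((Cω)² + λ²) = √((110)² + 1.28²) = 110 W/(m²·K).
Amplitude A = F₀ / √((Cω)²+λ²) = 251 / 110 = 2.28 K.

2.28 K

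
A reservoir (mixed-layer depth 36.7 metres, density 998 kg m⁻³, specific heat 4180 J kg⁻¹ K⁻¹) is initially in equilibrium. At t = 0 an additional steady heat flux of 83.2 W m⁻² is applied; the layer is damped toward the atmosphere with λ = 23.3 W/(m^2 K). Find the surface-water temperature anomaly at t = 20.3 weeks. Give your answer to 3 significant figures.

3.02 K

Areal heat capacity C = ρ c_p D = 998 × 4180 × 36.7 = 1.53×10^8 J/(m^2 K).
τ = C / λ = 1.53×10^8 / 23.3 = 6.57×10^6 s.
Equilibrium anomaly ΔT_eq = F / λ = 83.2 / 23.3 = 3.57 K.
t = 20.3 weeks = 1.23×10^7 s, so t/τ = 1.87.
ΔT(t) = ΔT_eq (1 − e^(−t/τ)) = 3.57 × (1 − e^−1.87) = 3.02 K.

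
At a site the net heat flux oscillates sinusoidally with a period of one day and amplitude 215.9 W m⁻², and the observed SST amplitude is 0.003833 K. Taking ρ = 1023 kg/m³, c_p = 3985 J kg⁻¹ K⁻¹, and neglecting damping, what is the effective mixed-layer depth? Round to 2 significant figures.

ω = 2π / 86400 s = 7.27×10^-5 s⁻¹.
Required C = F₀ / (A ω) = 215.9 / (0.003833 × 7.27×10^-5) = 7.75×10^8 J/(m²·K).
D = C / (ρ c_p) = 7.75×10^8 / (1023 × 3985) = 190 m.

190 m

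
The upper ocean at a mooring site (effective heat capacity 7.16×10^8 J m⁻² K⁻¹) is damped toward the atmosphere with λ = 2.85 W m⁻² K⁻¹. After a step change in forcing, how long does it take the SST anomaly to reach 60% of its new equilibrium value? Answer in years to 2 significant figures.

7.3 years

Areal heat capacity C = 7.16×10^8 J m⁻² K⁻¹ (given).
τ = C / λ = 7.16×10^8 / 2.85 = 2.51×10^8 s.
Fraction reached: 1 − e^(−t/τ) = 0.60 ⇒ t = −τ ln(1 − 0.60) = τ × 0.916.
t = 2.30×10^8 s = 7.29 years.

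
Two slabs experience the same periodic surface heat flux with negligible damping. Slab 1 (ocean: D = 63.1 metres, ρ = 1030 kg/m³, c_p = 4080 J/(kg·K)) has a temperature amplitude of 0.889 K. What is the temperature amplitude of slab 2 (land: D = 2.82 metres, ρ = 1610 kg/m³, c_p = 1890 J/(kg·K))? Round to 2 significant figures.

C_ocean = 2.65×10^8 J/(m²·K); C_land = 8.58×10^6 J/(m²·K).
A ∝ 1/C ⇒ A_land = A_ocean × C_ocean/C_land = 0.889 × 30.9 = 27.5 K.

27 K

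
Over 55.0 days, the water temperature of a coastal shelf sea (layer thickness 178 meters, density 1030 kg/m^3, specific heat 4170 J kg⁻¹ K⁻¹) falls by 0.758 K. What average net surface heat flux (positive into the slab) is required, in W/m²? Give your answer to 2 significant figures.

Areal heat capacity C = ρ c_p D = 1030 × 4170 × 178 = 7.65×10^8 J m⁻² K⁻¹.
Required heat per unit area: Q = C ΔT = 7.65×10^8 × -0.758 = -5.80×10^8 J/m².
Flux F = Q / Δt = -5.80×10^8 / 4.75×10^6 s = -122 W/m².

-120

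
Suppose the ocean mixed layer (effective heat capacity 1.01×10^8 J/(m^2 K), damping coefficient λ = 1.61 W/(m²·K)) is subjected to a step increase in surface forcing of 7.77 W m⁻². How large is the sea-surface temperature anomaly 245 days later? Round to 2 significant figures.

1.4 K

Areal heat capacity C = 1.01×10^8 J/(m^2 K) (given).
τ = C / λ = 1.01×10^8 / 1.61 = 6.27×10^7 s.
Equilibrium anomaly ΔT_eq = F / λ = 7.77 / 1.61 = 4.83 K.
t = 245 days = 2.12×10^7 s, so t/τ = 0.337.
ΔT(t) = ΔT_eq (1 − e^(−t/τ)) = 4.83 × (1 − e^−0.337) = 1.38 K.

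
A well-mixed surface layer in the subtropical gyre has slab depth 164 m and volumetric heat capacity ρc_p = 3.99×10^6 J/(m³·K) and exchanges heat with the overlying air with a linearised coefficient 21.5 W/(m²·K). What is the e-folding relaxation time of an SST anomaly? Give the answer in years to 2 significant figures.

0.96 years

Areal heat capacity C = ρc_p × D = 3.99×10^6 × 164 = 6.54×10^8 J/(m^2 K).
Relaxation time τ = C / λ = 6.54×10^8 / 21.5 = 3.04×10^7 s.
In years: 3.04×10^7 s / (3.156×10^7 s/year) = 0.964 years.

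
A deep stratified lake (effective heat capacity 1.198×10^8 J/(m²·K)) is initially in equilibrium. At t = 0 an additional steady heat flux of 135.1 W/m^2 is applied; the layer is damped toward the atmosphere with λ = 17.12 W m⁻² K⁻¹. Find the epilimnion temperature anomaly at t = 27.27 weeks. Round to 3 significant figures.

7.14 K

Areal heat capacity C = 1.198×10^8 J/(m²·K) (given).
τ = C / λ = 1.20×10^8 / 17.12 = 7.00×10^6 s.
Equilibrium anomaly ΔT_eq = F / λ = 135.1 / 17.12 = 7.89 K.
t = 27.27 weeks = 1.65×10^7 s, so t/τ = 2.36.
ΔT(t) = ΔT_eq (1 − e^(−t/τ)) = 7.89 × (1 − e^−2.36) = 7.14 K.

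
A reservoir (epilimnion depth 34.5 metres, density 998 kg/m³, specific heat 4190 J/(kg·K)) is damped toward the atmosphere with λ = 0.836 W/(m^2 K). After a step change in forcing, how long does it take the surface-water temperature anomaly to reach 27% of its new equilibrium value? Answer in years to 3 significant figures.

Areal heat capacity C = ρ c_p D = 998 × 4190 × 34.5 = 1.44×10^8 J/(m^2 K).
τ = C / λ = 1.44×10^8 / 0.836 = 1.73×10^8 s.
Fraction reached: 1 − e^(−t/τ) = 0.27 ⇒ t = −τ ln(1 − 0.27) = τ × 0.315.
t = 5.43×10^7 s = 1.72 years.

1.72 years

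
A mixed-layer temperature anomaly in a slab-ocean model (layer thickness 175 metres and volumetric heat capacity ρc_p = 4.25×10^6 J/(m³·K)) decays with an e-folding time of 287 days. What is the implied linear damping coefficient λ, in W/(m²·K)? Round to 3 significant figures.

Areal heat capacity C = ρc_p × D = 4.25×10^6 × 175 = 7.44×10^8 J m⁻² K⁻¹.
τ = 287 days = 2.48×10^7 s.
λ = C / τ = 7.44×10^8 / 2.48×10^7 = 30.0 W/(m²·K).

30.0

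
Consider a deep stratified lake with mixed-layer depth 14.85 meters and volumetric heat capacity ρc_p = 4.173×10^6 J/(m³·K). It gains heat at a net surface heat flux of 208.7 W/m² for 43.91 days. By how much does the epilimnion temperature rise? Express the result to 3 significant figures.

12.8 K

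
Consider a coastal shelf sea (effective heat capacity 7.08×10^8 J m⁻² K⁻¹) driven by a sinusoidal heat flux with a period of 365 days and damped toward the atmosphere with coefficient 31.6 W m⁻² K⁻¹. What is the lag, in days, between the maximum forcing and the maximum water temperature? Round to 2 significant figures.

78 days

Areal heat capacity C = 7.08×10^8 J m⁻² K⁻¹ (given).
ω = 2π / 3.15×10^7 s = 1.99×10^-7 s⁻¹.
Phase lag φ = arctan(Cω/λ) = arctan(141/31.6) = 1.35 rad.
Time lag = φ / ω = 1.35 / 1.99×10^-7 = 6.78×10^6 s = 78.4 days.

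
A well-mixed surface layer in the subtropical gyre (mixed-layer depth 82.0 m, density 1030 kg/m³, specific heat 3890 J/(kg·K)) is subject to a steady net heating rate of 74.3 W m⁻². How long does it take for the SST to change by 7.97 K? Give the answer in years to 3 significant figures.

Areal heat capacity C = ρ c_p D = 1030 × 3890 × 82.0 = 3.29×10^8 J/(m^2 K).
Time required: Δt = C ΔT / F = 3.29×10^8 × 7.97 / 74.3 = 3.52×10^7 s.
In years: 3.52×10^7 s / (3.156×10^7 s/year) = 1.12 years.

1.12 years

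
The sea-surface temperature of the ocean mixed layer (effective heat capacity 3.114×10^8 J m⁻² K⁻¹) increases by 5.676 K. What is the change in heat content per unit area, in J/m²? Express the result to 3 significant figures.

1.77×10^9

Areal heat capacity C = 3.114×10^8 J m⁻² K⁻¹ (given).
ΔQ = C ΔT = 3.11×10^8 × 5.676 = 1.77×10^9 J/m².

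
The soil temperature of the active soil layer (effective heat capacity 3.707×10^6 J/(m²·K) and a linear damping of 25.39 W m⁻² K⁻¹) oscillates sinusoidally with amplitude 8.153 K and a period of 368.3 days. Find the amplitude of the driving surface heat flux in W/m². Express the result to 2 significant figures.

Areal heat capacity C = 3.707×10^6 J/(m²·K) (given).
ω = 2π / 3.18×10^7 s = 1.97×10^-7 s⁻¹.
√((Cω)² + λ²) = √((0.732)² + 25.39²) = 25.4 W/(m²·K).
F₀ = A × √((Cω)²+λ²) = 8.153 × 25.4 = 207 W/m².

210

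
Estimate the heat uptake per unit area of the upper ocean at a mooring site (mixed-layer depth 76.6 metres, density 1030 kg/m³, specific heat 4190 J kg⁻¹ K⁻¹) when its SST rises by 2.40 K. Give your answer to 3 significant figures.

7.93×10^8

Areal heat capacity C = ρ c_p D = 1030 × 4190 × 76.6 = 3.31×10^8 J/(m^2 K).
ΔQ = C ΔT = 3.31×10^8 × 2.40 = 7.93×10^8 J/m².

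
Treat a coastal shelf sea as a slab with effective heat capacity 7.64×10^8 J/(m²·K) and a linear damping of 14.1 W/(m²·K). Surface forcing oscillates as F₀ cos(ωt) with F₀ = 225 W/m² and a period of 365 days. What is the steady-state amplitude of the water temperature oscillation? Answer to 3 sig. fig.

1.47 K

Areal heat capacity C = 7.64×10^8 J/(m²·K) (given).
Angular frequency ω = 2π / T = 2π / 3.15×10^7 s = 1.99×10^-7 s⁻¹.
√((Cω)² + λ²) = √((152)² + 14.1²) = 153 W/(m²·K).
Amplitude A = F₀ / √((Cω)²+λ²) = 225 / 153 = 1.47 K.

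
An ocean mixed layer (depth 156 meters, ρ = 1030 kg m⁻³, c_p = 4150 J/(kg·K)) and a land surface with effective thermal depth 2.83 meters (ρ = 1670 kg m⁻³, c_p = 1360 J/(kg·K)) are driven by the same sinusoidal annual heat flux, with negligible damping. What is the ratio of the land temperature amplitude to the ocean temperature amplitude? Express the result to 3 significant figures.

C_ocean = 1030 × 4150 × 156 = 6.67×10^8 J/(m²·K).
C_land = 1670 × 1360 × 2.83 = 6.43×10^6 J/(m²·K).
Undamped amplitude ∝ 1/C, so A_land/A_ocean = C_ocean/C_land = 104.

104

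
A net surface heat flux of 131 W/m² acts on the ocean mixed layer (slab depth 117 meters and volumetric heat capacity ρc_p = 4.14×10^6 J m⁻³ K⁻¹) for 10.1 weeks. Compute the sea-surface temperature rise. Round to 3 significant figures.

1.65 K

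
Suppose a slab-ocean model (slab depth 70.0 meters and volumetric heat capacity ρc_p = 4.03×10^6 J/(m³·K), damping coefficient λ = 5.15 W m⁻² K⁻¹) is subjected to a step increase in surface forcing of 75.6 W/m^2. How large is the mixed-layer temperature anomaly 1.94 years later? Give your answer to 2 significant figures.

Areal heat capacity C = ρc_p × D = 4.03×10^6 × 70.0 = 2.82×10^8 J/(m^2 K).
τ = C / λ = 2.82×10^8 / 5.15 = 5.48×10^7 s.
Equilibrium anomaly ΔT_eq = F / λ = 75.6 / 5.15 = 14.7 K.
t = 1.94 years = 6.12×10^7 s, so t/τ = 1.12.
ΔT(t) = ΔT_eq (1 − e^(−t/τ)) = 14.7 × (1 − e^−1.12) = 9.88 K.

9.9 K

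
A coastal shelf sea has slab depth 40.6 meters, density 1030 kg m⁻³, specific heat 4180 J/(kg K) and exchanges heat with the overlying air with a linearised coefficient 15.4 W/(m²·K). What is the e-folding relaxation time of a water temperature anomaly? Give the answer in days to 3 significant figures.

Areal heat capacity C = ρ c_p D = 1030 × 4180 × 40.6 = 1.75×10^8 J m⁻² K⁻¹.
Relaxation time τ = C / λ = 1.75×10^8 / 15.4 = 1.14×10^7 s.
In days: 1.14×10^7 s / (86400 s/day) = 131 days.

131 days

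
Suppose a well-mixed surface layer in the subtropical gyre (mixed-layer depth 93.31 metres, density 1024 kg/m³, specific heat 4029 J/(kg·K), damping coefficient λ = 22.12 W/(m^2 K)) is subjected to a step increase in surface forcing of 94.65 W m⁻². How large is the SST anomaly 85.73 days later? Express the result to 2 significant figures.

1.5 K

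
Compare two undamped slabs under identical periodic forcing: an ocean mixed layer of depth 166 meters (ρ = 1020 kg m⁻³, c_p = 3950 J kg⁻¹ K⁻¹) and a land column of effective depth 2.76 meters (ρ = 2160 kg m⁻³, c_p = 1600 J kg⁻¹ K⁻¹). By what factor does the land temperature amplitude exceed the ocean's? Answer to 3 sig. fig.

C_ocean = 1020 × 3950 × 166 = 6.69×10^8 J/(m²·K).
C_land = 2160 × 1600 × 2.76 = 9.54×10^6 J/(m²·K).
Undamped amplitude ∝ 1/C, so A_land/A_ocean = C_ocean/C_land = 70.1.

70.1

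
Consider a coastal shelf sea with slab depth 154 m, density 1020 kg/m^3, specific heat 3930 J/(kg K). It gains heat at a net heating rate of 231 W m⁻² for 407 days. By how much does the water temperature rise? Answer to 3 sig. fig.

Areal heat capacity C = ρ c_p D = 1020 × 3930 × 154 = 6.17×10^8 J/(m^2 K).
Net heat input Q = F Δt = 231 × (407 days × 86400 s/day) = 8.12×10^9 J/m².
ΔT = Q / C = 8.12×10^9 / 6.17×10^8 = 13.2 K.

13.2 K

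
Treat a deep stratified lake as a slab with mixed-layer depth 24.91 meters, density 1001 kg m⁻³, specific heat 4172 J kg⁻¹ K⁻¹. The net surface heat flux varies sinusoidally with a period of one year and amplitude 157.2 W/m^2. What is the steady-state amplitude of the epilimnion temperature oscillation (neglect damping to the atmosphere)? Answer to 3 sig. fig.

7.58 K

Areal heat capacity C = ρ c_p D = 1001 × 4172 × 24.91 = 1.04×10^8 J m⁻² K⁻¹.
Angular frequency ω = 2π / T = 2π / 3.15×10^7 s = 1.99×10^-7 s⁻¹.
Cω = 1.04×10^8 × 1.99×10^-7 = 20.7 W/(m²·K).
Amplitude A = F₀ / (Cω) = 157.2 / 20.7 = 7.58 K.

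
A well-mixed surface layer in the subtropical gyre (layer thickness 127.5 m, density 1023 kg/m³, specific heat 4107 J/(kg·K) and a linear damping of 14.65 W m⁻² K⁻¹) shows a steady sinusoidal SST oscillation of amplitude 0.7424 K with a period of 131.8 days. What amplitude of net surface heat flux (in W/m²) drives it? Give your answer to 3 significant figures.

Areal heat capacity C = ρ c_p D = 1023 × 4107 × 127.5 = 5.36×10^8 J/(m^2 K).
ω = 2π / 1.14×10^7 s = 5.52×10^-7 s⁻¹.
√((Cω)² + λ²) = √((296)² + 14.65²) = 296 W/(m²·K).
F₀ = A × √((Cω)²+λ²) = 0.7424 × 296 = 220 W/m².

220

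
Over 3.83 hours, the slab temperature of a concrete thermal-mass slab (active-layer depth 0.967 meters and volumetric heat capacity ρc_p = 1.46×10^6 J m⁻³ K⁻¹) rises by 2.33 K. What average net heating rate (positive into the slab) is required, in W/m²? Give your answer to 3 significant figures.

Areal heat capacity C = ρc_p × D = 1.46×10^6 × 0.967 = 1.41×10^6 J/(m^2 K).
Required heat per unit area: Q = C ΔT = 1.41×10^6 × 2.33 = 3.29×10^6 J/m².
Flux F = Q / Δt = 3.29×10^6 / 13800 s = 239 W/m².

239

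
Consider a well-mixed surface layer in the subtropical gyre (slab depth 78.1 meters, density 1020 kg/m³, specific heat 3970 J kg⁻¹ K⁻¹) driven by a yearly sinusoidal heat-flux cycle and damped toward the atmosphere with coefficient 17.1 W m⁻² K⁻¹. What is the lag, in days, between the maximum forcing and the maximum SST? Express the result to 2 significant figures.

76 days

Areal heat capacity C = ρ c_p D = 1020 × 3970 × 78.1 = 3.16×10^8 J/(m^2 K).
ω = 2π / 3.15×10^7 s = 1.99×10^-7 s⁻¹.
Phase lag φ = arctan(Cω/λ) = arctan(63.0/17.1) = 1.31 rad.
Time lag = φ / ω = 1.31 / 1.99×10^-7 = 6.55×10^6 s = 75.9 days.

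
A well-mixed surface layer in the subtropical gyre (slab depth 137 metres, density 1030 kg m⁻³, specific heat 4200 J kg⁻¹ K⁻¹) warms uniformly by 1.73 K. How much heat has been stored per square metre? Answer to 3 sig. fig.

Areal heat capacity C = ρ c_p D = 1030 × 4200 × 137 = 5.93×10^8 J/(m²·K).
ΔQ = C ΔT = 5.93×10^8 × 1.73 = 1.03×10^9 J/m².

1.03×10^9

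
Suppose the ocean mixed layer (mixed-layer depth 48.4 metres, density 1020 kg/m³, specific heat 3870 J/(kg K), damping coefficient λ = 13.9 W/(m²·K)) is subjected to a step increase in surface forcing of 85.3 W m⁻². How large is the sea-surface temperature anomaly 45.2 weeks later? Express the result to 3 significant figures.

Areal heat capacity C = ρ c_p D = 1020 × 3870 × 48.4 = 1.91×10^8 J/(m²·K).
τ = C / λ = 1.91×10^8 / 13.9 = 1.37×10^7 s.
Equilibrium anomaly ΔT_eq = F / λ = 85.3 / 13.9 = 6.14 K.
t = 45.2 weeks = 2.73×10^7 s, so t/τ = 1.99.
ΔT(t) = ΔT_eq (1 − e^(−t/τ)) = 6.14 × (1 − e^−1.99) = 5.30 K.

5.30 K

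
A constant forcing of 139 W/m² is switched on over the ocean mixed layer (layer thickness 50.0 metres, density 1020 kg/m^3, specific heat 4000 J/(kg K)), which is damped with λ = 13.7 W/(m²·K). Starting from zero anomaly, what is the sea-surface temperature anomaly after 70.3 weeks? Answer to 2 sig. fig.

9.6 K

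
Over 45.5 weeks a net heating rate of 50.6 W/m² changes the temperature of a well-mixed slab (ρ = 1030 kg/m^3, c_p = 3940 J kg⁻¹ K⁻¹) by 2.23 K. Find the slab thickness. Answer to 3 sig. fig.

154 m

Heat input Q = F Δt = 50.6 × 2.75×10^7 s = 1.39×10^9 J/m².
Required areal heat capacity C = Q / ΔT = 6.24×10^8 J/(m²·K).
Depth D = C / (ρ c_p) = 6.24×10^8 / (1030 × 3940) = 154 m.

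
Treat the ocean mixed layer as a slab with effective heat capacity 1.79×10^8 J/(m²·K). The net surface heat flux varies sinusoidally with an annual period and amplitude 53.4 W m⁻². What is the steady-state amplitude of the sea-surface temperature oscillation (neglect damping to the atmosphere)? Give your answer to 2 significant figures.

1.5 K

Areal heat capacity C = 1.79×10^8 J/(m²·K) (given).
Angular frequency ω = 2π / T = 2π / 3.15×10^7 s = 1.99×10^-7 s⁻¹.
Cω = 1.79×10^8 × 1.99×10^-7 = 35.7 W/(m²·K).
Amplitude A = F₀ / (Cω) = 53.4 / 35.7 = 1.50 K.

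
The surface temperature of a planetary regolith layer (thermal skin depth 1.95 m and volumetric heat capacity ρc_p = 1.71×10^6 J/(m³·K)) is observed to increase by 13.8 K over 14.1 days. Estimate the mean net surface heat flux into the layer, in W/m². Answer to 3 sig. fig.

37.8

Areal heat capacity C = ρc_p × D = 1.71×10^6 × 1.95 = 3.33×10^6 J/(m^2 K).
Required heat per unit area: Q = C ΔT = 3.33×10^6 × 13.8 = 4.60×10^7 J/m².
Flux F = Q / Δt = 4.60×10^7 / 1.22×10^6 s = 37.8 W/m².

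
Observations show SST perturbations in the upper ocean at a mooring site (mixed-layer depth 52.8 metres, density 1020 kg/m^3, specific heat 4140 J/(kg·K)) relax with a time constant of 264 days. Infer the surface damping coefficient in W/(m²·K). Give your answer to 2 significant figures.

Areal heat capacity C = ρ c_p D = 1020 × 4140 × 52.8 = 2.23×10^8 J m⁻² K⁻¹.
τ = 264 days = 2.28×10^7 s.
λ = C / τ = 2.23×10^8 / 2.28×10^7 = 9.78 W/(m²·K).

9.8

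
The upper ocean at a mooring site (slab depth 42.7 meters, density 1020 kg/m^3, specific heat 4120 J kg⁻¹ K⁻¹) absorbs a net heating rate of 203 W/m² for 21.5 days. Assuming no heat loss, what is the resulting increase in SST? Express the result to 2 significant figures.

2.1 K

Areal heat capacity C = ρ c_p D = 1020 × 4120 × 42.7 = 1.79×10^8 J/(m^2 K).
Net heat input Q = F Δt = 203 × (21.5 days × 86400 s/day) = 3.77×10^8 J/m².
ΔT = Q / C = 3.77×10^8 / 1.79×10^8 = 2.10 K.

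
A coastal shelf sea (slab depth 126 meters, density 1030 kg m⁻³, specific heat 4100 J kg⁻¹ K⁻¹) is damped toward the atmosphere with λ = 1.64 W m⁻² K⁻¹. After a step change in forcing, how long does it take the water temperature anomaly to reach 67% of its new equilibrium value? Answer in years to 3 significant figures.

Areal heat capacity C = ρ c_p D = 1030 × 4100 × 126 = 5.32×10^8 J/(m^2 K).
τ = C / λ = 5.32×10^8 / 1.64 = 3.24×10^8 s.
Fraction reached: 1 − e^(−t/τ) = 0.67 ⇒ t = −τ ln(1 − 0.67) = τ × 1.11.
t = 3.60×10^8 s = 11.4 years.

11.4 years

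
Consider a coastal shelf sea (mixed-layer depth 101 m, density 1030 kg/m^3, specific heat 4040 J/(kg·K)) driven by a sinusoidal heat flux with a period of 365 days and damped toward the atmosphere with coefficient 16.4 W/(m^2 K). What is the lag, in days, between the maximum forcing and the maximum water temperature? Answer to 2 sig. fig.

80 days

Areal heat capacity C = ρ c_p D = 1030 × 4040 × 101 = 4.20×10^8 J/(m^2 K).
ω = 2π / 3.15×10^7 s = 1.99×10^-7 s⁻¹.
Phase lag φ = arctan(Cω/λ) = arctan(83.7/16.4) = 1.38 rad.
Time lag = φ / ω = 1.38 / 1.99×10^-7 = 6.91×10^6 s = 80.0 days.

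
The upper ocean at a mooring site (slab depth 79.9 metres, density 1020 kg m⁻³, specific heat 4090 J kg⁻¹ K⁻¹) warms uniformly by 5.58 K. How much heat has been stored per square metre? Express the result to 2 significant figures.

1.9×10^9

Areal heat capacity C = ρ c_p D = 1020 × 4090 × 79.9 = 3.33×10^8 J m⁻² K⁻¹.
ΔQ = C ΔT = 3.33×10^8 × 5.58 = 1.86×10^9 J/m².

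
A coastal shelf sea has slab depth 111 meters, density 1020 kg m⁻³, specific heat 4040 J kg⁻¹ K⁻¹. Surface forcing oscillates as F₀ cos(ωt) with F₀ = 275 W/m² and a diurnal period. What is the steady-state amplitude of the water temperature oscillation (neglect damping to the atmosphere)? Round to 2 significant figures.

0.0083 K

Areal heat capacity C = ρ c_p D = 1020 × 4040 × 111 = 4.57×10^8 J/(m²·K).
Angular frequency ω = 2π / T = 2π / 86400 s = 7.27×10^-5 s⁻¹.
Cω = 4.57×10^8 × 7.27×10^-5 = 33300 W/(m²·K).
Amplitude A = F₀ / (Cω) = 275 / 33300 = 0.00827 K.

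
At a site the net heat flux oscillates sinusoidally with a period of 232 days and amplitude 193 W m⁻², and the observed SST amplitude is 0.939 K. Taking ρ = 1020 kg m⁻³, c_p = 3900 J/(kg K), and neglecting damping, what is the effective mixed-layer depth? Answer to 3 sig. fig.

165 m

ω = 2π / 2.00×10^7 s = 3.13×10^-7 s⁻¹.
Required C = F₀ / (A ω) = 193 / (0.939 × 3.13×10^-7) = 6.56×10^8 J/(m²·K).
D = C / (ρ c_p) = 6.56×10^8 / (1020 × 3900) = 165 m.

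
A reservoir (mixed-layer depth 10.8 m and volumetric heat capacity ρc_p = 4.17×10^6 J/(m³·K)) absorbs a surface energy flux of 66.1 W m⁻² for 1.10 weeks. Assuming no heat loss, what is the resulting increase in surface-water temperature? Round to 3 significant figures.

Areal heat capacity C = ρc_p × D = 4.17×10^6 × 10.8 = 4.50×10^7 J m⁻² K⁻¹.
Net heat input Q = F Δt = 66.1 × (1.10 weeks × 6.048×10^5 s/week) = 4.40×10^7 J/m².
ΔT = Q / C = 4.40×10^7 / 4.50×10^7 = 0.976 K.

0.976 K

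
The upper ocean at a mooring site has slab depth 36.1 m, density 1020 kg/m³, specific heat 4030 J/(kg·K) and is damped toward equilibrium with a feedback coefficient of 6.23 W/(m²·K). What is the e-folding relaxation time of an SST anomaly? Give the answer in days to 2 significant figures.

280 days

Areal heat capacity C = ρ c_p D = 1020 × 4030 × 36.1 = 1.48×10^8 J/(m²·K).
Relaxation time τ = C / λ = 1.48×10^8 / 6.23 = 2.38×10^7 s.
In days: 2.38×10^7 s / (86400 s/day) = 276 days.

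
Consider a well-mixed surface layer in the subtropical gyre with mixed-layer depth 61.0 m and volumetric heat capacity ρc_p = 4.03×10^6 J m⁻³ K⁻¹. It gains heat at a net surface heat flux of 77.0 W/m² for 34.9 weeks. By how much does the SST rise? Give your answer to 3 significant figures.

6.61 K

Areal heat capacity C = ρc_p × D = 4.03×10^6 × 61.0 = 2.46×10^8 J m⁻² K⁻¹.
Net heat input Q = F Δt = 77.0 × (34.9 weeks × 6.048×10^5 s/week) = 1.63×10^9 J/m².
ΔT = Q / C = 1.63×10^9 / 2.46×10^8 = 6.61 K.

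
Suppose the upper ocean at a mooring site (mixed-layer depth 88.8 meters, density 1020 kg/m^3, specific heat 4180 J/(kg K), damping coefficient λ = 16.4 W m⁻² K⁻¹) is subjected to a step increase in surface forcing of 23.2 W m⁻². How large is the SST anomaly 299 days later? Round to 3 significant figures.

0.953 K

Areal heat capacity C = ρ c_p D = 1020 × 4180 × 88.8 = 3.79×10^8 J/(m²·K).
τ = C / λ = 3.79×10^8 / 16.4 = 2.31×10^7 s.
Equilibrium anomaly ΔT_eq = F / λ = 23.2 / 16.4 = 1.41 K.
t = 299 days = 2.58×10^7 s, so t/τ = 1.12.
ΔT(t) = ΔT_eq (1 − e^(−t/τ)) = 1.41 × (1 − e^−1.12) = 0.953 K.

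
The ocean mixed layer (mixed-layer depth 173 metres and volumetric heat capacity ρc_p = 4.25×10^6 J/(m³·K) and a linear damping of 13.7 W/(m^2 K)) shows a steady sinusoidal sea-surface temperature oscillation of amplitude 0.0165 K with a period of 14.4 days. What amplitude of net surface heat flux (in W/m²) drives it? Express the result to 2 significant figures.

61

Areal heat capacity C = ρc_p × D = 4.25×10^6 × 173 = 7.35×10^8 J/(m²·K).
ω = 2π / 1.24×10^6 s = 5.05×10^-6 s⁻¹.
√((Cω)² + λ²) = √((3710)² + 13.7²) = 3710 W/(m²·K).
F₀ = A × √((Cω)²+λ²) = 0.0165 × 3710 = 61.3 W/m².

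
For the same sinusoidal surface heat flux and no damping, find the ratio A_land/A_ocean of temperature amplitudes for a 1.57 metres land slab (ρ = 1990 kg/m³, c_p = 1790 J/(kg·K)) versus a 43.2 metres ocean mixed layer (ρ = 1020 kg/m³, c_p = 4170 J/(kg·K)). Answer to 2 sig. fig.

C_ocean = 1020 × 4170 × 43.2 = 1.84×10^8 J/(m²·K).
C_land = 1990 × 1790 × 1.57 = 5.59×10^6 J/(m²·K).
Undamped amplitude ∝ 1/C, so A_land/A_ocean = C_ocean/C_land = 32.9.

33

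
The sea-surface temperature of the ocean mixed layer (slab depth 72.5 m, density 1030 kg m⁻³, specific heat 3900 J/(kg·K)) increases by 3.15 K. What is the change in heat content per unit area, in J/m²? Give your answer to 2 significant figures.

9.2×10^8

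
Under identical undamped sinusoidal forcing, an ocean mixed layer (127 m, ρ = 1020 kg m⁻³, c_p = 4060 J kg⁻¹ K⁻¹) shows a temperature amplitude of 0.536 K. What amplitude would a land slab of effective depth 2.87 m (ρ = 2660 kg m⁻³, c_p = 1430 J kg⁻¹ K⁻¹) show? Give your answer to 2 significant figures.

C_ocean = 5.26×10^8 J/(m²·K); C_land = 1.09×10^7 J/(m²·K).
A ∝ 1/C ⇒ A_land = A_ocean × C_ocean/C_land = 0.536 × 48.2 = 25.8 K.

26 K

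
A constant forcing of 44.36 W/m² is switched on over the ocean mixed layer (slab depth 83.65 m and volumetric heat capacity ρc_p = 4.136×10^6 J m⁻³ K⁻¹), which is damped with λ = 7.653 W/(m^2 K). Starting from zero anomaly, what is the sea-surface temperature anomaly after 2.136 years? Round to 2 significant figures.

4.5 K

Areal heat capacity C = ρc_p × D = 4.136×10^6 × 83.65 = 3.46×10^8 J/(m²·K).
τ = C / λ = 3.46×10^8 / 7.653 = 4.52×10^7 s.
Equilibrium anomaly ΔT_eq = F / λ = 44.36 / 7.653 = 5.80 K.
t = 2.136 years = 6.74×10^7 s, so t/τ = 1.49.
ΔT(t) = ΔT_eq (1 − e^(−t/τ)) = 5.80 × (1 − e^−1.49) = 4.49 K.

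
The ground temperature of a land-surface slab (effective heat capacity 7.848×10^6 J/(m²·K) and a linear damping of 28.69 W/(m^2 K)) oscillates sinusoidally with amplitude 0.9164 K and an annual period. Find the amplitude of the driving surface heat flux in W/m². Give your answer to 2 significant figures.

26

Areal heat capacity C = 7.848×10^6 J/(m²·K) (given).
ω = 2π / 3.15×10^7 s = 1.99×10^-7 s⁻¹.
√((Cω)² + λ²) = √((1.56)² + 28.69²) = 28.7 W/(m²·K).
F₀ = A × √((Cω)²+λ²) = 0.9164 × 28.7 = 26.3 W/m².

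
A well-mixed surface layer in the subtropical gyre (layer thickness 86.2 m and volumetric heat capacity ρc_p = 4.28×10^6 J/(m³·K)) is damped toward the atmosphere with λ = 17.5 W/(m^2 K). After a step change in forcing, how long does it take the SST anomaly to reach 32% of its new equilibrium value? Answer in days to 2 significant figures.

94 days

Areal heat capacity C = ρc_p × D = 4.28×10^6 × 86.2 = 3.69×10^8 J m⁻² K⁻¹.
τ = C / λ = 3.69×10^8 / 17.5 = 2.11×10^7 s.
Fraction reached: 1 − e^(−t/τ) = 0.32 ⇒ t = −τ ln(1 − 0.32) = τ × 0.386.
t = 8.13×10^6 s = 94.1 days.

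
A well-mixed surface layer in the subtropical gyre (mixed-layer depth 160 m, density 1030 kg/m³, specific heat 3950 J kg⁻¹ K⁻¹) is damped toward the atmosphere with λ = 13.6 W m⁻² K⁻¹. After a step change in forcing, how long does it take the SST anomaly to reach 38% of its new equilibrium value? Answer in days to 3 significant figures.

Areal heat capacity C = ρ c_p D = 1030 × 3950 × 160 = 6.51×10^8 J/(m^2 K).
τ = C / λ = 6.51×10^8 / 13.6 = 4.79×10^7 s.
Fraction reached: 1 − e^(−t/τ) = 0.38 ⇒ t = −τ ln(1 − 0.38) = τ × 0.478.
t = 2.29×10^7 s = 265 days.

265 days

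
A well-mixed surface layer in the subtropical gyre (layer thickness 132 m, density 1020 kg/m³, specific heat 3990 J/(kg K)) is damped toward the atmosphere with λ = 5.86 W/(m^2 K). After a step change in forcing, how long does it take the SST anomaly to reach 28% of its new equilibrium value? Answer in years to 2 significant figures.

Areal heat capacity C = ρ c_p D = 1020 × 3990 × 132 = 5.37×10^8 J/(m²·K).
τ = C / λ = 5.37×10^8 / 5.86 = 9.17×10^7 s.
Fraction reached: 1 − e^(−t/τ) = 0.28 ⇒ t = −τ ln(1 − 0.28) = τ × 0.329.
t = 3.01×10^7 s = 0.954 years.

0.95 years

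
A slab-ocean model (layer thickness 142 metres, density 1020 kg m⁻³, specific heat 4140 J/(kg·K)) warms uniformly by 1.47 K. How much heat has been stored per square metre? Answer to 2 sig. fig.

Areal heat capacity C = ρ c_p D = 1020 × 4140 × 142 = 6.00×10^8 J/(m²·K).
ΔQ = C ΔT = 6.00×10^8 × 1.47 = 8.81×10^8 J/m².

8.8×10^8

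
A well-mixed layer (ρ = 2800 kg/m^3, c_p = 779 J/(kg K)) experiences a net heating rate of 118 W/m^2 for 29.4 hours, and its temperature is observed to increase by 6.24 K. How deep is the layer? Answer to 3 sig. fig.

Heat input Q = F Δt = 118 × 1.06×10^5 s = 1.25×10^7 J/m².
Required areal heat capacity C = Q / ΔT = 2.00×10^6 J/(m²·K).
Depth D = C / (ρ c_p) = 2.00×10^6 / (2800 × 779) = 0.918 m.

0.918 m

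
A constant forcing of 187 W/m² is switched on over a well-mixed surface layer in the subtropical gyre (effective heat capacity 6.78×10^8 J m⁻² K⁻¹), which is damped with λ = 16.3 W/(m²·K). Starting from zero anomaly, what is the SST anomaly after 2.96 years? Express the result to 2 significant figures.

Areal heat capacity C = 6.78×10^8 J m⁻² K⁻¹ (given).
τ = C / λ = 6.78×10^8 / 16.3 = 4.16×10^7 s.
Equilibrium anomaly ΔT_eq = F / λ = 187 / 16.3 = 11.5 K.
t = 2.96 years = 9.34×10^7 s, so t/τ = 2.25.
ΔT(t) = ΔT_eq (1 − e^(−t/τ)) = 11.5 × (1 − e^−2.25) = 10.3 K.

10 K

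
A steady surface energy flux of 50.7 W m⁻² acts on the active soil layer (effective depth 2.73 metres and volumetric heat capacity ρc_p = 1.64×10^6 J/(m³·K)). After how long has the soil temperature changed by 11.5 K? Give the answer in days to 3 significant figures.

11.8 days

Areal heat capacity C = ρc_p × D = 1.64×10^6 × 2.73 = 4.48×10^6 J m⁻² K⁻¹.
Time required: Δt = C ΔT / F = 4.48×10^6 × 11.5 / 50.7 = 1.02×10^6 s.
In days: 1.02×10^6 s / (86400 s/day) = 11.8 days.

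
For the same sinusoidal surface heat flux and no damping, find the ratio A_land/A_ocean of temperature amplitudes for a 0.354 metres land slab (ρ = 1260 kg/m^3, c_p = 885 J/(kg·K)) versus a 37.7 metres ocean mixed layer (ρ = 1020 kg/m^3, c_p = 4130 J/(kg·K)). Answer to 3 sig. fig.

402

C_ocean = 1020 × 4130 × 37.7 = 1.59×10^8 J/(m²·K).
C_land = 1260 × 885 × 0.354 = 3.95×10^5 J/(m²·K).
Undamped amplitude ∝ 1/C, so A_land/A_ocean = C_ocean/C_land = 402.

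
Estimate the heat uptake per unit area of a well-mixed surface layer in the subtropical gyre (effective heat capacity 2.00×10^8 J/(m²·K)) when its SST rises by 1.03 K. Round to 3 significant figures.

2.06×10^8

Areal heat capacity C = 2.00×10^8 J/(m²·K) (given).
ΔQ = C ΔT = 2.00×10^8 × 1.03 = 2.06×10^8 J/m².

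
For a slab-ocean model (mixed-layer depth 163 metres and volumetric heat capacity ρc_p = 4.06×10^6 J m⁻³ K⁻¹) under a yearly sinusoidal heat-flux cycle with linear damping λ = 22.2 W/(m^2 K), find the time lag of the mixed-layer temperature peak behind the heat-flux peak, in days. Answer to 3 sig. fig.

81.6 days

Areal heat capacity C = ρc_p × D = 4.06×10^6 × 163 = 6.62×10^8 J/(m²·K).
ω = 2π / 3.15×10^7 s = 1.99×10^-7 s⁻¹.
Phase lag φ = arctan(Cω/λ) = arctan(132/22.2) = 1.40 rad.
Time lag = φ / ω = 1.40 / 1.99×10^-7 = 7.05×10^6 s = 81.6 days.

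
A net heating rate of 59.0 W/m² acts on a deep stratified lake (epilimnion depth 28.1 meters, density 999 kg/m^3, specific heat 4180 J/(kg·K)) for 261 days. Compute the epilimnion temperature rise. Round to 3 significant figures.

11.3 K

Areal heat capacity C = ρ c_p D = 999 × 4180 × 28.1 = 1.17×10^8 J/(m^2 K).
Net heat input Q = F Δt = 59.0 × (261 days × 86400 s/day) = 1.33×10^9 J/m².
ΔT = Q / C = 1.33×10^9 / 1.17×10^8 = 11.3 K.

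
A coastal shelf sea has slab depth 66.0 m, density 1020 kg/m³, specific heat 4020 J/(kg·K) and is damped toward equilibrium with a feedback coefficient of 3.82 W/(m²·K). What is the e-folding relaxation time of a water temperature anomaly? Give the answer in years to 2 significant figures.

2.2 years

Areal heat capacity C = ρ c_p D = 1020 × 4020 × 66.0 = 2.71×10^8 J m⁻² K⁻¹.
Relaxation time τ = C / λ = 2.71×10^8 / 3.82 = 7.08×10^7 s.
In years: 7.08×10^7 s / (3.156×10^7 s/year) = 2.24 years.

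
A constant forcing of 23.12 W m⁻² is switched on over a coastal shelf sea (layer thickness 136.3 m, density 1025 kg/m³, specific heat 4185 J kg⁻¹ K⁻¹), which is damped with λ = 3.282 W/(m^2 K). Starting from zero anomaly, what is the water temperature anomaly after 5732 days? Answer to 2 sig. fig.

Areal heat capacity C = ρ c_p D = 1025 × 4185 × 136.3 = 5.85×10^8 J/(m^2 K).
τ = C / λ = 5.85×10^8 / 3.282 = 1.78×10^8 s.
Equilibrium anomaly ΔT_eq = F / λ = 23.12 / 3.282 = 7.04 K.
t = 5732 days = 4.95×10^8 s, so t/τ = 2.78.
ΔT(t) = ΔT_eq (1 − e^(−t/τ)) = 7.04 × (1 − e^−2.78) = 6.61 K.

6.6 K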